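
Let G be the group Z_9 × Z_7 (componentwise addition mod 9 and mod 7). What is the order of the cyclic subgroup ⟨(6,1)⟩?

The order of (6,1) in Z_9 × Z_7 is lcm(ord(6) in Z_9, ord(1) in Z_7).
ord(6) = 3 and ord(1) = 7, so |⟨(6,1)⟩| = lcm(3, 7) = 21.

21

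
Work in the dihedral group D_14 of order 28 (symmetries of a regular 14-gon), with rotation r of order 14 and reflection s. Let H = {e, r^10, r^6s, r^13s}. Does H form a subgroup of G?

r^10 ∈ H but its inverse r^4 ∉ H, so H is not a subgroup.

No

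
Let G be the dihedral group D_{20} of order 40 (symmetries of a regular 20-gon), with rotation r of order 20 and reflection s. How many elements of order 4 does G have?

2

The elements of order 4 are: r^5, r^15.
That's 2.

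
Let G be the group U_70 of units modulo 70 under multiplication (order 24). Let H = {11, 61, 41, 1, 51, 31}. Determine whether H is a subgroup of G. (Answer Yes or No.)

Yes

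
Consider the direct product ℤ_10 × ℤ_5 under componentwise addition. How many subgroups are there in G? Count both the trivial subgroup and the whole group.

16

|G| = 50, so by Lagrange every subgroup order divides 50. Divisors: 1, 2, 5, 10, 25, 50.
Subgroups by order — order 1: 1; order 2: 1; order 5: 6; order 10: 6; order 25: 1; order 50: 1.
Total: 1 + 1 + 6 + 6 + 1 + 1 = 16.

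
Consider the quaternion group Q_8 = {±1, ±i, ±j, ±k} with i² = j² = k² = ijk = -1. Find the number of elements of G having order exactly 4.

6

The elements of order 4 are: i, -i, j, -j, k, -k.
That's 6.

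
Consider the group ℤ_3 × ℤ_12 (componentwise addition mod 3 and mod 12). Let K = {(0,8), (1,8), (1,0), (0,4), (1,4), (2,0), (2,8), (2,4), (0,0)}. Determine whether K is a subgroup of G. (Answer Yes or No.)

Yes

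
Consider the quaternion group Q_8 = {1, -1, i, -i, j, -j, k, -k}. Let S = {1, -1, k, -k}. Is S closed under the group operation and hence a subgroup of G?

|S| = 4 divides |G| = 8, consistent with Lagrange.
S contains the identity, every element's inverse is in S, and S is closed under ·: it is a subgroup.
In fact S = ⟨-k⟩.

Yes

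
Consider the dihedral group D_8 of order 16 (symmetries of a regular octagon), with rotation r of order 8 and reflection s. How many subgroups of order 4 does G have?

|G| = 16 and 4 | 16, so subgroups of order 4 are possible by Lagrange.
The subgroups of order 4 are: {e, r^2, r^4, r^6}; {e, r^4, r^2s, r^6s}; {e, r^4, r^3s, r^7s}; {e, r^4, s, r^4s}; … (5 in all).
So G has 5 subgroups of order 4.

5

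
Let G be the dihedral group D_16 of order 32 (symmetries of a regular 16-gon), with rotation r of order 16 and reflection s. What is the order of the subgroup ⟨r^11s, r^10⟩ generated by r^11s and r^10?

|⟨r^11s⟩| = 2 and |⟨r^10⟩| = 8, so |H| is a multiple of lcm(2, 8) = 8 and divides |G| = 32.
Closing under the operation: H = {e, r^2, r^4, r^6, r^8, r^10, r^12, r^14, rs, r^3s, r^5s, r^7s, r^9s, r^11s, r^13s, r^15s}, so |H| = 16.

16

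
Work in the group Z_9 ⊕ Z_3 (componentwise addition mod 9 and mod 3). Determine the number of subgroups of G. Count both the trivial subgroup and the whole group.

10

|G| = 27, so by Lagrange every subgroup order divides 27. Divisors: 1, 3, 9, 27.
Subgroups by order — order 1: 1; order 3: 4; order 9: 4; order 27: 1.
Total: 1 + 4 + 4 + 1 = 10.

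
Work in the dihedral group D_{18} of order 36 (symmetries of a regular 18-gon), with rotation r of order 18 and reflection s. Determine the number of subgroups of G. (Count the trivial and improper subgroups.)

|G| = 36, so by Lagrange every subgroup order divides 36. Divisors: 1, 2, 3, 4, 6, 9, 12, 18, 36.
Subgroups by order — order 1: 1; order 2: 19; order 3: 1; order 4: 9; order 6: 7; order 9: 1; order 12: 3; order 18: 3; order 36: 1.
Total: 1 + 19 + 1 + 9 + 7 + 1 + 3 + 3 + 1 = 45.

45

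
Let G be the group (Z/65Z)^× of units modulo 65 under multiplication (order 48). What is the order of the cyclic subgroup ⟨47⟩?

Compute successive powers of 47 mod 65: 47, 64, 18, 1; 47^4 ≡ 1 (mod 65).
So |⟨47⟩| = 4.

4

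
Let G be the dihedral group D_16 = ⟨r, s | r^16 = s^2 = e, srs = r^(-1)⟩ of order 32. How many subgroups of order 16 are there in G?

3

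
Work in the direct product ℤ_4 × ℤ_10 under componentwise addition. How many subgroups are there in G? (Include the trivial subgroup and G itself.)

16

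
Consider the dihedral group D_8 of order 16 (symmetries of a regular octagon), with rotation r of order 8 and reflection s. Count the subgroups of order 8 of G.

3

|G| = 16 and 8 | 16, so subgroups of order 8 are possible by Lagrange.
The subgroups of order 8 are: {e, r, r^2, r^3, r^4, r^5, r^6, r^7}; {e, r^2, r^4, r^6, s, r^2s, r^4s, r^6s}; {e, r^2, r^4, r^6, rs, r^3s, r^5s, r^7s}.
So G has 3 subgroups of order 8.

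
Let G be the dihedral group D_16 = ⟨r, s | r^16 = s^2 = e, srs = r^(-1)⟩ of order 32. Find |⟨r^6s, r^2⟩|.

|⟨r^6s⟩| = 2 and |⟨r^2⟩| = 8, so |H| is a multiple of lcm(2, 8) = 8 and divides |G| = 32.
Closing under the operation: H = {e, r^2, r^4, r^6, r^8, r^10, r^12, r^14, s, r^2s, r^4s, r^6s, r^8s, r^10s, r^12s, r^14s}, so |H| = 16.

16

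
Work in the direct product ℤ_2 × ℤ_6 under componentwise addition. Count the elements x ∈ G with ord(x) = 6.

An element (a,b) has order lcm(ord(a), ord(b)); count pairs with lcm equal to 6.
Enumerating gives 6 such elements.

6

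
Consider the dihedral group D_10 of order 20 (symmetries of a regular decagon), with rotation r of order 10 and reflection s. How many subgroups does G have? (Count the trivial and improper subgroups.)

22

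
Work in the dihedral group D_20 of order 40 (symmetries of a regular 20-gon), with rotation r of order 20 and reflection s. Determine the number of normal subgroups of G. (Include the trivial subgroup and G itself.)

9

G has 48 subgroups. Checking conjugation-invariance by order — order 1: 1/1 normal; order 2: 1/21 normal; order 4: 1/11 normal; order 5: 1/1 normal; order 8: 0/5 normal; order 10: 1/5 normal; order 20: 3/3 normal; order 40: 1/1 normal.
Total normal subgroups: 9.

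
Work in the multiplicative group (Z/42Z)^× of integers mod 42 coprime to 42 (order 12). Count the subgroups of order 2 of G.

3

|G| = 12 and 2 | 12, so subgroups of order 2 are possible by Lagrange.
The subgroups of order 2 are: {1, 13}; {1, 29}; {1, 41}.
So G has 3 subgroups of order 2.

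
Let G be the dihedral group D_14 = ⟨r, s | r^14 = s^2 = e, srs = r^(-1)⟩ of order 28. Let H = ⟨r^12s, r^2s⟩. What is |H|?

14

|⟨r^12s⟩| = 2 and |⟨r^2s⟩| = 2, so |H| is a multiple of lcm(2, 2) = 2 and divides |G| = 28.
Closing under the operation: H = {e, r^2, r^4, r^6, r^8, r^10, r^12, s, r^2s, r^4s, r^6s, r^8s, r^10s, r^12s}, so |H| = 14.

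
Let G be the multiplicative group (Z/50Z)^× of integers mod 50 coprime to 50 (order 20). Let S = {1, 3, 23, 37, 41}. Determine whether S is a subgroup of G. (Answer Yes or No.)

No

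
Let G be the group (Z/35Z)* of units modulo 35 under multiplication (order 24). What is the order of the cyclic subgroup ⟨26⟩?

6

Compute successive powers of 26 mod 35: 26, 11, 6, 16, 31, 1; 26^6 ≡ 1 (mod 35).
So |⟨26⟩| = 6.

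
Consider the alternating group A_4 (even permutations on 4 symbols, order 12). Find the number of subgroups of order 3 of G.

4

|G| = 12 and 3 | 12, so subgroups of order 3 are possible by Lagrange.
The subgroups of order 3 are: {e, (1 2 3), (1 3 2)}; {e, (1 2 4), (1 4 2)}; {e, (1 3 4), (1 4 3)}; {e, (2 3 4), (2 4 3)}.
So G has 4 subgroups of order 3.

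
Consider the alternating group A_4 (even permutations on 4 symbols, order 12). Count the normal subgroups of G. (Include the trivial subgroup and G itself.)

3

G has 10 subgroups. Checking conjugation-invariance by order — order 1: 1/1 normal; order 2: 0/3 normal; order 3: 0/4 normal; order 4: 1/1 normal; order 12: 1/1 normal.
Total normal subgroups: 3.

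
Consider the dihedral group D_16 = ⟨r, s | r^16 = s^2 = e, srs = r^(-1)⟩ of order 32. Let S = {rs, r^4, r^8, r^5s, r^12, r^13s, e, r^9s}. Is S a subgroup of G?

|S| = 8 divides |G| = 32, consistent with Lagrange.
S contains the identity, every element's inverse is in S, and S is closed under ·: it is a subgroup.

Yes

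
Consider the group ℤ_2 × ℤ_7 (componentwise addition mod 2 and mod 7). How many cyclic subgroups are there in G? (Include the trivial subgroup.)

4

Each element a generates a cyclic subgroup ⟨a⟩; distinct elements may generate the same one (a cyclic group of order d has φ(d) generators).
Cyclic subgroups by order — order 1: 1; order 2: 1; order 7: 1; order 14: 1.
Total: 4.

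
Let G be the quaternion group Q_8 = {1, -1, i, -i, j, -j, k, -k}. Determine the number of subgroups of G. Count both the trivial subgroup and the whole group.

6

|G| = 8, so by Lagrange every subgroup order divides 8. Divisors: 1, 2, 4, 8.
Subgroups by order — order 1: 1; order 2: 1; order 4: 3; order 8: 1.
Total: 1 + 1 + 3 + 1 = 6.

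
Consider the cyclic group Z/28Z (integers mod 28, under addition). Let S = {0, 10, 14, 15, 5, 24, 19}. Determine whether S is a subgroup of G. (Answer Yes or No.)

19 ∈ S but its inverse 9 ∉ S, so S is not a subgroup.

No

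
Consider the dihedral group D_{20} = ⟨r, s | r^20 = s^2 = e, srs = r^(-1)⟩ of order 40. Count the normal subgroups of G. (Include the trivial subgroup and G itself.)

G has 48 subgroups. Checking conjugation-invariance by order — order 1: 1/1 normal; order 2: 1/21 normal; order 4: 1/11 normal; order 5: 1/1 normal; order 8: 0/5 normal; order 10: 1/5 normal; order 20: 3/3 normal; order 40: 1/1 normal.
Total normal subgroups: 9.

9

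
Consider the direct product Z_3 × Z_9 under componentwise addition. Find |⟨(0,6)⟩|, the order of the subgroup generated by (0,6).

3

The order of (0,6) in Z_3 × Z_9 is lcm(ord(0) in Z_3, ord(6) in Z_9).
ord(0) = 1 and ord(6) = 3, so |⟨(0,6)⟩| = lcm(1, 3) = 3.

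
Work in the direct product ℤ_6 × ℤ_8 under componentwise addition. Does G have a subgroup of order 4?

Yes

4 | 48. A subgroup of order 4 is {(0,0), (0,2), (0,4), (0,6)}.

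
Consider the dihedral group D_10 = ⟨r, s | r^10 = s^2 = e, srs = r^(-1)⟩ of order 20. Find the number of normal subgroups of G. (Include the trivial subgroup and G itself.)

7

G has 22 subgroups. Checking conjugation-invariance by order — order 1: 1/1 normal; order 2: 1/11 normal; order 4: 0/5 normal; order 5: 1/1 normal; order 10: 3/3 normal; order 20: 1/1 normal.
Total normal subgroups: 7.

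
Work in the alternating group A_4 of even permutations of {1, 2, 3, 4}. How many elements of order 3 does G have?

8

The elements of order 3 are: (2 3 4), (2 4 3), (1 2 3), (1 2 4), (1 3 2), (1 3 4), (1 4 2), (1 4 3).
That's 8.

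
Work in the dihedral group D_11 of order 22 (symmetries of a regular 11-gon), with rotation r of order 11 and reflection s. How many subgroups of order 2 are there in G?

11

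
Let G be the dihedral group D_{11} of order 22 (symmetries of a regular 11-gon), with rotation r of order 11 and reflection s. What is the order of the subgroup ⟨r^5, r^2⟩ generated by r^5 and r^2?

|⟨r^5⟩| = 11 and |⟨r^2⟩| = 11, so |H| is a multiple of lcm(11, 11) = 11 and divides |G| = 22.
Closing under the operation: H = {e, r, r^2, r^3, r^4, r^5, r^6, r^7, r^8, r^9, r^10}, so |H| = 11.

11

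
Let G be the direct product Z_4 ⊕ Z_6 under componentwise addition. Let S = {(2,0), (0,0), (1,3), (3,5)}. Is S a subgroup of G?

No

(1,3) ∈ S but its inverse (3,3) ∉ S, so S is not a subgroup.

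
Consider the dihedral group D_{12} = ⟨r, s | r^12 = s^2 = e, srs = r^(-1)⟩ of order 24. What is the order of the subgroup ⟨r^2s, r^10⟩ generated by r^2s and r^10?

12

|⟨r^2s⟩| = 2 and |⟨r^10⟩| = 6, so |H| is a multiple of lcm(2, 6) = 6 and divides |G| = 24.
Closing under the operation: H = {e, r^2, r^4, r^6, r^8, r^10, s, r^2s, r^4s, r^6s, r^8s, r^10s}, so |H| = 12.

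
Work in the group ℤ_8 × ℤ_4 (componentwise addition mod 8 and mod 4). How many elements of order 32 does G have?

An element (a,b) has order lcm(ord(a), ord(b)); count pairs with lcm equal to 32.
Enumerating gives 0 such elements.

0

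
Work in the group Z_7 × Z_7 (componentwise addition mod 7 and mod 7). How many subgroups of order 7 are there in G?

8

|G| = 49 and 7 | 49, so subgroups of order 7 are possible by Lagrange.
The subgroups of order 7 are: {(0,0), (0,1), (0,2), (0,3), (0,4), (0,5), (0,6)}; {(0,0), (1,0), (2,0), (3,0), (4,0), (5,0), (6,0)}; {(0,0), (1,1), (2,2), (3,3), (4,4), (5,5), (6,6)}; {(0,0), (1,2), (2,4), (3,6), (4,1), (5,3), (6,5)}; … (8 in all).
So G has 8 subgroups of order 7.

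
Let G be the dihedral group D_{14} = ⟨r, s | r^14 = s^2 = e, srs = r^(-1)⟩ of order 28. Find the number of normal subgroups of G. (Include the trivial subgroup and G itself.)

7

G has 28 subgroups. Checking conjugation-invariance by order — order 1: 1/1 normal; order 2: 1/15 normal; order 4: 0/7 normal; order 7: 1/1 normal; order 14: 3/3 normal; order 28: 1/1 normal.
Total normal subgroups: 7.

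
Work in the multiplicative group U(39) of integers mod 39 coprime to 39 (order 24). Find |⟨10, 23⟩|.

|⟨10⟩| = 6 and |⟨23⟩| = 6, so |H| is a multiple of lcm(6, 6) = 6 and divides |G| = 24.
Closing under the operation: H = {1, 4, 10, 14, 16, 17, 22, 23, 25, 29, 35, 38}, so |H| = 12.

12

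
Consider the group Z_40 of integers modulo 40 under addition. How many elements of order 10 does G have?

In a cyclic group of order 40, the number of elements of order d (for d | 40) is φ(d).
φ(10) = 4.

4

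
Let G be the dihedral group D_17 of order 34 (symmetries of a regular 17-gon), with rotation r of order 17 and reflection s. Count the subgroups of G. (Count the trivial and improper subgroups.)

20

|G| = 34, so by Lagrange every subgroup order divides 34. Divisors: 1, 2, 17, 34.
Subgroups by order — order 1: 1; order 2: 17; order 17: 1; order 34: 1.
Total: 1 + 17 + 1 + 1 = 20.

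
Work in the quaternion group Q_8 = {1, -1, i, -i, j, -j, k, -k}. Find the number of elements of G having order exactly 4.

6

The elements of order 4 are: i, -i, j, -j, k, -k.
That's 6.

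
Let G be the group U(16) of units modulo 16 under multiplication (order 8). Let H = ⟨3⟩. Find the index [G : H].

2

|⟨3⟩| = 4 and |G| = 8.
By Lagrange, [G : H] = |G|/|H| = 8/4 = 2.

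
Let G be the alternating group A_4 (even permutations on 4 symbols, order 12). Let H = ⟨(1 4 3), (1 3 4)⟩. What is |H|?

|⟨(1 4 3)⟩| = 3 and |⟨(1 3 4)⟩| = 3, so |H| is a multiple of lcm(3, 3) = 3 and divides |G| = 12.
Closing under the operation: H = {e, (1 3 4), (1 4 3)}, so |H| = 3.

3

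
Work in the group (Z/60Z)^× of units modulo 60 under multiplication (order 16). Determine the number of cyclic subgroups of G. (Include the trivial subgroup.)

A cyclic subgroup of order d is generated by each of its φ(d) elements of order d, so the cyclic subgroups of order d number (#elements of order d)/φ(d).
Cyclic subgroups by order — order 1: 1; order 2: 7; order 4: 4.
Total: 12.

12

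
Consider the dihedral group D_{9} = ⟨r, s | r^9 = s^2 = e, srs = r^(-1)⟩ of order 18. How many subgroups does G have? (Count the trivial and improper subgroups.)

16

|G| = 18, so by Lagrange every subgroup order divides 18. Divisors: 1, 2, 3, 6, 9, 18.
Subgroups by order — order 1: 1; order 2: 9; order 3: 1; order 6: 3; order 9: 1; order 18: 1.
Total: 1 + 9 + 1 + 3 + 1 + 1 = 16.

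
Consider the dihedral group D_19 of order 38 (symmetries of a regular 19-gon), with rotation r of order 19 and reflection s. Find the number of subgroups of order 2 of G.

19

|G| = 38 and 2 | 38, so subgroups of order 2 are possible by Lagrange.
The subgroups of order 2 are: {e, r^10s}; {e, r^11s}; {e, r^12s}; {e, r^13s}; … (19 in all).
So G has 19 subgroups of order 2.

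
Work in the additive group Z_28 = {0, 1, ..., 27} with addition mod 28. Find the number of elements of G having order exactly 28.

In a cyclic group of order 28, the number of elements of order d (for d | 28) is φ(d).
φ(28) = 12.

12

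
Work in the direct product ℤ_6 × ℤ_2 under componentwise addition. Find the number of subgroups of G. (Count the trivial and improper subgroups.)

10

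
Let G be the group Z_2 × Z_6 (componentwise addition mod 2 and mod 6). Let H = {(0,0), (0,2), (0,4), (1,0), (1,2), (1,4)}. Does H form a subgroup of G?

|H| = 6 divides |G| = 12, consistent with Lagrange.
H contains the identity, every element's inverse is in H, and H is closed under +: it is a subgroup.
In fact H = ⟨(1,2)⟩.

Yes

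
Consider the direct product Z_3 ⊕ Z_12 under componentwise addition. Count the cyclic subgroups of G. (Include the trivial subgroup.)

15

Group the elements of G by the cyclic subgroup they generate; each cyclic subgroup of order d accounts for φ(d) elements.
Cyclic subgroups by order — order 1: 1; order 2: 1; order 3: 4; order 4: 1; order 6: 4; order 12: 4.
Total: 15.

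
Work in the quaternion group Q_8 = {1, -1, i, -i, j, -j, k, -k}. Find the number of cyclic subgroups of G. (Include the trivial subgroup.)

5

A cyclic subgroup of order d is generated by each of its φ(d) elements of order d, so the cyclic subgroups of order d number (#elements of order d)/φ(d).
Cyclic subgroups by order — order 1: 1; order 2: 1; order 4: 3.
Total: 5.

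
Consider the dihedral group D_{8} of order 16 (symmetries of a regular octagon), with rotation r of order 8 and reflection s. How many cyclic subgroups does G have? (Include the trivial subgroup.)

12

Group the elements of G by the cyclic subgroup they generate; each cyclic subgroup of order d accounts for φ(d) elements.
Cyclic subgroups by order — order 1: 1; order 2: 9; order 4: 1; order 8: 1.
Total: 12.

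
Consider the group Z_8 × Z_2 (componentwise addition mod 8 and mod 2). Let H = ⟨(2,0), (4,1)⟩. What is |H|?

8

|⟨(2,0)⟩| = 4 and |⟨(4,1)⟩| = 2, so |H| is a multiple of lcm(4, 2) = 4 and divides |G| = 16.
Closing under the operation: H = {(0,0), (0,1), (2,0), (2,1), (4,0), (4,1), (6,0), (6,1)}, so |H| = 8.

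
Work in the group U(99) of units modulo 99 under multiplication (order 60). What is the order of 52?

Compute successive powers of 52 mod 99: 52, 31, 28, 70, 76, 91, 79, 49, …; 52^30 ≡ 1 (mod 99).
So |⟨52⟩| = 30.

30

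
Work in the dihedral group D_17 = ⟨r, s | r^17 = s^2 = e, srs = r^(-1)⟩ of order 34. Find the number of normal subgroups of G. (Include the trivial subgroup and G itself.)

G has 20 subgroups. Checking conjugation-invariance by order — order 1: 1/1 normal; order 2: 0/17 normal; order 17: 1/1 normal; order 34: 1/1 normal.
Total normal subgroups: 3.

3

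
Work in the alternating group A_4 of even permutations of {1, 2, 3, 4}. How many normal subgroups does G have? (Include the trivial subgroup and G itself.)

3

G has 10 subgroups. Checking conjugation-invariance by order — order 1: 1/1 normal; order 2: 0/3 normal; order 3: 0/4 normal; order 4: 1/1 normal; order 12: 1/1 normal.
Total normal subgroups: 3.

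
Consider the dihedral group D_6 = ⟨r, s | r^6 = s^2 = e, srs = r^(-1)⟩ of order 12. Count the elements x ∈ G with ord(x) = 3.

2

The elements of order 3 are: r^2, r^4.
That's 2.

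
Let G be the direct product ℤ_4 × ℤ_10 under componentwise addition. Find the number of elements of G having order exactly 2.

An element (a,b) has order lcm(ord(a), ord(b)); count pairs with lcm equal to 2.
Enumerating gives 3 such elements.

3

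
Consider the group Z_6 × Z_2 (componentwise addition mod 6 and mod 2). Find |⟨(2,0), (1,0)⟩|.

|⟨(2,0)⟩| = 3 and |⟨(1,0)⟩| = 6, so |H| is a multiple of lcm(3, 6) = 6 and divides |G| = 12.
Closing under the operation: H = {(0,0), (1,0), (2,0), (3,0), (4,0), (5,0)}, so |H| = 6.

6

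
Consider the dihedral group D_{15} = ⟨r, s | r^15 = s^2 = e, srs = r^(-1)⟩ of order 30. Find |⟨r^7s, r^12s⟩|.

6

|⟨r^7s⟩| = 2 and |⟨r^12s⟩| = 2, so |H| is a multiple of lcm(2, 2) = 2 and divides |G| = 30.
Closing under the operation: H = {e, r^5, r^10, r^2s, r^7s, r^12s}, so |H| = 6.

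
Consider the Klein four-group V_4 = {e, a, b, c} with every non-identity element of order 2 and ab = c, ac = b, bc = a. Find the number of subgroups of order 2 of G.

|G| = 4 and 2 | 4, so subgroups of order 2 are possible by Lagrange.
The subgroups of order 2 are: {e, a}; {e, b}; {e, c}.
So G has 3 subgroups of order 2.

3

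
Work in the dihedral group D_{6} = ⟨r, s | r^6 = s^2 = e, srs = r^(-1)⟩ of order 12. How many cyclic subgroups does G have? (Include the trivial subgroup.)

10

Group the elements of G by the cyclic subgroup they generate; each cyclic subgroup of order d accounts for φ(d) elements.
Cyclic subgroups by order — order 1: 1; order 2: 7; order 3: 1; order 6: 1.
Total: 10.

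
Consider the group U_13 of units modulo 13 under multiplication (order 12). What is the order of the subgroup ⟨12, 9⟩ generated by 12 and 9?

6

|⟨12⟩| = 2 and |⟨9⟩| = 3, so |H| is a multiple of lcm(2, 3) = 6 and divides |G| = 12.
Closing under the operation: H = {1, 3, 4, 9, 10, 12}, so |H| = 6.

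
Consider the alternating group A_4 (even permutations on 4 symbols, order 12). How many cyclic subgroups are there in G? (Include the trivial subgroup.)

Group the elements of G by the cyclic subgroup they generate; each cyclic subgroup of order d accounts for φ(d) elements.
Cyclic subgroups by order — order 1: 1; order 2: 3; order 3: 4.
Total: 8.

8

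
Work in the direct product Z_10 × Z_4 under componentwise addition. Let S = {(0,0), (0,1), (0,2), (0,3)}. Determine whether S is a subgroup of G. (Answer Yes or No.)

|S| = 4 divides |G| = 40, consistent with Lagrange.
S contains the identity, every element's inverse is in S, and S is closed under +: it is a subgroup.
In fact S = ⟨(0,1)⟩.

Yes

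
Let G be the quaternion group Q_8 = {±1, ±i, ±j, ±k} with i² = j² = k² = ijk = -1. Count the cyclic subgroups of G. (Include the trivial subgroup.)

A cyclic subgroup of order d is generated by each of its φ(d) elements of order d, so the cyclic subgroups of order d number (#elements of order d)/φ(d).
Cyclic subgroups by order — order 1: 1; order 2: 1; order 4: 3.
Total: 5.

5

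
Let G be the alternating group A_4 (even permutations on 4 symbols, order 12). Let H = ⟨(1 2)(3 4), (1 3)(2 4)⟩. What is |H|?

|⟨(1 2)(3 4)⟩| = 2 and |⟨(1 3)(2 4)⟩| = 2, so |H| is a multiple of lcm(2, 2) = 2 and divides |G| = 12.
Closing under the operation: H = {e, (1 2)(3 4), (1 3)(2 4), (1 4)(2 3)}, so |H| = 4.

4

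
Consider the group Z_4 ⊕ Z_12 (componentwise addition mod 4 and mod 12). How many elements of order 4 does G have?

12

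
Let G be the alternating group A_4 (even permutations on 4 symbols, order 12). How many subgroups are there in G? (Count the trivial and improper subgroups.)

|G| = 12, so by Lagrange every subgroup order divides 12. Divisors: 1, 2, 3, 4, 6, 12.
Subgroups by order — order 1: 1; order 2: 3; order 3: 4; order 4: 1; order 6: 0; order 12: 1.
Total: 1 + 3 + 4 + 1 + 0 + 1 = 10.

10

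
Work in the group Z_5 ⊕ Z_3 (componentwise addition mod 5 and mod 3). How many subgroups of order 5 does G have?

1

|G| = 15 and 5 | 15, so subgroups of order 5 are possible by Lagrange.
The subgroups of order 5 are: {(0,0), (1,0), (2,0), (3,0), (4,0)}.
So G has 1 subgroup of order 5.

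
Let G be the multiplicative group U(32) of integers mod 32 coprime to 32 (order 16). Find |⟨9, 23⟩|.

8

|⟨9⟩| = 4 and |⟨23⟩| = 4, so |H| is a multiple of lcm(4, 4) = 4 and divides |G| = 16.
Closing under the operation: H = {1, 7, 9, 15, 17, 23, 25, 31}, so |H| = 8.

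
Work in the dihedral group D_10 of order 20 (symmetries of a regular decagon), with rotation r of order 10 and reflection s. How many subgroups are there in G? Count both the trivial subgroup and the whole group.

|G| = 20, so by Lagrange every subgroup order divides 20. Divisors: 1, 2, 4, 5, 10, 20.
Subgroups by order — order 1: 1; order 2: 11; order 4: 5; order 5: 1; order 10: 3; order 20: 1.
Total: 1 + 11 + 5 + 1 + 3 + 1 = 22.

22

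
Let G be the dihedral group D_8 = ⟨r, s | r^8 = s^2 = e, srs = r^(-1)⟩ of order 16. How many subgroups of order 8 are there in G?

3

|G| = 16 and 8 | 16, so subgroups of order 8 are possible by Lagrange.
The subgroups of order 8 are: {e, r, r^2, r^3, r^4, r^5, r^6, r^7}; {e, r^2, r^4, r^6, s, r^2s, r^4s, r^6s}; {e, r^2, r^4, r^6, rs, r^3s, r^5s, r^7s}.
So G has 3 subgroups of order 8.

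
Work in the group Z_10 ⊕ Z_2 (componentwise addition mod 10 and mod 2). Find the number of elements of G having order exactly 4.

0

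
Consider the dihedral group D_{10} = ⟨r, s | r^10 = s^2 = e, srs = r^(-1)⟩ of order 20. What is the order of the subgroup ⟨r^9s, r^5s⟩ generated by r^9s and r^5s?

10

|⟨r^9s⟩| = 2 and |⟨r^5s⟩| = 2, so |H| is a multiple of lcm(2, 2) = 2 and divides |G| = 20.
Closing under the operation: H = {e, r^2, r^4, r^6, r^8, rs, r^3s, r^5s, r^7s, r^9s}, so |H| = 10.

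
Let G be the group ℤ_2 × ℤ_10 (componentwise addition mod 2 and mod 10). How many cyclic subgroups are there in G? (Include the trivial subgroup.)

8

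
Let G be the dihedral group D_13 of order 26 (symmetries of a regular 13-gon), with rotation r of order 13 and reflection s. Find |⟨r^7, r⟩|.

13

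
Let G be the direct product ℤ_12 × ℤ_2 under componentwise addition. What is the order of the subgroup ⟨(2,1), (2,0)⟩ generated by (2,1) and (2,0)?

12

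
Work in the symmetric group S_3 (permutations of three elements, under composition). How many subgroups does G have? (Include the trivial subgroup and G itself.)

6

|G| = 6, so by Lagrange every subgroup order divides 6. Divisors: 1, 2, 3, 6.
Subgroups by order — order 1: 1; order 2: 3; order 3: 1; order 6: 1.
Total: 1 + 3 + 1 + 1 = 6.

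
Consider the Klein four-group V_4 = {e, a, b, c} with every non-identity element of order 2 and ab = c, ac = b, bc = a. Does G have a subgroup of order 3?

No

3 does not divide |G| = 4, so by Lagrange no subgroup of order 3 exists.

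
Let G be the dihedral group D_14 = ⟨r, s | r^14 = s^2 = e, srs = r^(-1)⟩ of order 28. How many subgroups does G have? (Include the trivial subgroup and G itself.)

|G| = 28, so by Lagrange every subgroup order divides 28. Divisors: 1, 2, 4, 7, 14, 28.
Subgroups by order — order 1: 1; order 2: 15; order 4: 7; order 7: 1; order 14: 3; order 28: 1.
Total: 1 + 15 + 7 + 1 + 3 + 1 = 28.

28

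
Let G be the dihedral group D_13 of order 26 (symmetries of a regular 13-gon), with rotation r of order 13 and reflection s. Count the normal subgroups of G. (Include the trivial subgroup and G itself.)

3

G has 16 subgroups. Checking conjugation-invariance by order — order 1: 1/1 normal; order 2: 0/13 normal; order 13: 1/1 normal; order 26: 1/1 normal.
Total normal subgroups: 3.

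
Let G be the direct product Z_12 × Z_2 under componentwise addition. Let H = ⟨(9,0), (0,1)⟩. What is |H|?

|⟨(9,0)⟩| = 4 and |⟨(0,1)⟩| = 2, so |H| is a multiple of lcm(4, 2) = 4 and divides |G| = 24.
Closing under the operation: H = {(0,0), (0,1), (3,0), (3,1), (6,0), (6,1), (9,0), (9,1)}, so |H| = 8.

8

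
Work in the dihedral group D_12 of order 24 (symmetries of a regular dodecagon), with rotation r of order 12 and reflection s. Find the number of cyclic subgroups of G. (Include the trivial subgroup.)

18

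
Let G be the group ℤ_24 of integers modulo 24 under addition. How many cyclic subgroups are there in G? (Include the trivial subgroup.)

8

Group the elements of G by the cyclic subgroup they generate; each cyclic subgroup of order d accounts for φ(d) elements.
Cyclic subgroups by order — order 1: 1; order 2: 1; order 3: 1; order 4: 1; order 6: 1; order 8: 1; order 12: 1; order 24: 1.
Total: 8.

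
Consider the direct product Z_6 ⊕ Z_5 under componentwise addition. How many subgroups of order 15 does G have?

1

|G| = 30 and 15 | 30, so subgroups of order 15 are possible by Lagrange.
The subgroups of order 15 are: {(0,0), (0,1), (0,2), (0,3), (0,4), (2,0), (2,1), (2,2), (2,3), (2,4), (4,0), (4,1), (4,2), (4,3), (4,4)}.
So G has 1 subgroup of order 15.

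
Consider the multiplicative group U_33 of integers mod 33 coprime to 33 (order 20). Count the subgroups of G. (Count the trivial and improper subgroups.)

|G| = 20, so by Lagrange every subgroup order divides 20. Divisors: 1, 2, 4, 5, 10, 20.
Subgroups by order — order 1: 1; order 2: 3; order 4: 1; order 5: 1; order 10: 3; order 20: 1.
Total: 1 + 3 + 1 + 1 + 3 + 1 = 10.

10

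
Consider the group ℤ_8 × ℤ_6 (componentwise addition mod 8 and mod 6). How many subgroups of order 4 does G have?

|G| = 48 and 4 | 48, so subgroups of order 4 are possible by Lagrange.
The subgroups of order 4 are: {(0,0), (0,3), (4,0), (4,3)}; {(0,0), (2,0), (4,0), (6,0)}; {(0,0), (2,3), (4,0), (6,3)}.
So G has 3 subgroups of order 4.

3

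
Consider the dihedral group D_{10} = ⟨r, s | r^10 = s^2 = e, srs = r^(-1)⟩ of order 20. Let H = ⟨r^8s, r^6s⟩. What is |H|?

10

|⟨r^8s⟩| = 2 and |⟨r^6s⟩| = 2, so |H| is a multiple of lcm(2, 2) = 2 and divides |G| = 20.
Closing under the operation: H = {e, r^2, r^4, r^6, r^8, s, r^2s, r^4s, r^6s, r^8s}, so |H| = 10.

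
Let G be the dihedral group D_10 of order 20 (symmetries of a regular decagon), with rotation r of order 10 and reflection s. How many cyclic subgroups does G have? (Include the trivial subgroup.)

Each element a generates a cyclic subgroup ⟨a⟩; distinct elements may generate the same one (a cyclic group of order d has φ(d) generators).
Cyclic subgroups by order — order 1: 1; order 2: 11; order 5: 1; order 10: 1.
Total: 14.

14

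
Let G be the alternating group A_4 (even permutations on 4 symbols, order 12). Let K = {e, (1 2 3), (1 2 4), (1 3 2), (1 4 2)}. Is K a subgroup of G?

No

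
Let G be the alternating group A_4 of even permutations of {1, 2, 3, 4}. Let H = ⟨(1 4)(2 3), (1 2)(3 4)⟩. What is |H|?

4

|⟨(1 4)(2 3)⟩| = 2 and |⟨(1 2)(3 4)⟩| = 2, so |H| is a multiple of lcm(2, 2) = 2 and divides |G| = 12.
Closing under the operation: H = {e, (1 2)(3 4), (1 3)(2 4), (1 4)(2 3)}, so |H| = 4.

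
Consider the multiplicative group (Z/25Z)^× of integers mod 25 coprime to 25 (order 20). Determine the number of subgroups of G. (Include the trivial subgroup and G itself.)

|G| = 20, so by Lagrange every subgroup order divides 20. Divisors: 1, 2, 4, 5, 10, 20.
Subgroups by order — order 1: 1; order 2: 1; order 4: 1; order 5: 1; order 10: 1; order 20: 1.
Total: 1 + 1 + 1 + 1 + 1 + 1 = 6.

6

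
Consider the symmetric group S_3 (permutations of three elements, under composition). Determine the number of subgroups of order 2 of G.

3

|G| = 6 and 2 | 6, so subgroups of order 2 are possible by Lagrange.
The subgroups of order 2 are: {e, (1 2)}; {e, (1 3)}; {e, (2 3)}.
So G has 3 subgroups of order 2.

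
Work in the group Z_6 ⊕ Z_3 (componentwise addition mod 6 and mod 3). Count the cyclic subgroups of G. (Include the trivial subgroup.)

10

Group the elements of G by the cyclic subgroup they generate; each cyclic subgroup of order d accounts for φ(d) elements.
Cyclic subgroups by order — order 1: 1; order 2: 1; order 3: 4; order 6: 4.
Total: 10.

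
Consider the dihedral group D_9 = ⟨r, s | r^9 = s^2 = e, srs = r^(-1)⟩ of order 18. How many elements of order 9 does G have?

6

The elements of order 9 are: r, r^2, r^4, r^5, r^7, r^8.
That's 6.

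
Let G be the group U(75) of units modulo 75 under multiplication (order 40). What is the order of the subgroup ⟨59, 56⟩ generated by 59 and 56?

20

|⟨59⟩| = 10 and |⟨56⟩| = 10, so |H| is a multiple of lcm(10, 10) = 10 and divides |G| = 40.
Closing under the operation: H = {1, 4, 11, 14, 16, 19, 26, 29, 31, 34, 41, 44, 46, 49, 56, 59, 61, 64, 71, 74}, so |H| = 20.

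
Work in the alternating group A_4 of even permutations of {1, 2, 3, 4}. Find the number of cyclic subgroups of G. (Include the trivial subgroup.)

8

A cyclic subgroup of order d is generated by each of its φ(d) elements of order d, so the cyclic subgroups of order d number (#elements of order d)/φ(d).
Cyclic subgroups by order — order 1: 1; order 2: 3; order 3: 4.
Total: 8.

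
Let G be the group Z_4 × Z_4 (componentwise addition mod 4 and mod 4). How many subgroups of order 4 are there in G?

7

|G| = 16 and 4 | 16, so subgroups of order 4 are possible by Lagrange.
The subgroups of order 4 are: {(0,0), (0,1), (0,2), (0,3)}; {(0,0), (0,2), (2,0), (2,2)}; {(0,0), (0,2), (2,1), (2,3)}; {(0,0), (1,0), (2,0), (3,0)}; … (7 in all).
So G has 7 subgroups of order 4.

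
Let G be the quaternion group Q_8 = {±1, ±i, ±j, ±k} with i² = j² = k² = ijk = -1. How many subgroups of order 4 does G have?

3

|G| = 8 and 4 | 8, so subgroups of order 4 are possible by Lagrange.
The subgroups of order 4 are: {1, -1, i, -i}; {1, -1, j, -j}; {1, -1, k, -k}.
So G has 3 subgroups of order 4.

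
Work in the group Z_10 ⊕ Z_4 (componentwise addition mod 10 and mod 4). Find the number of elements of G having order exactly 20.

An element (a,b) has order lcm(ord(a), ord(b)); count pairs with lcm equal to 20.
Enumerating gives 16 such elements.

16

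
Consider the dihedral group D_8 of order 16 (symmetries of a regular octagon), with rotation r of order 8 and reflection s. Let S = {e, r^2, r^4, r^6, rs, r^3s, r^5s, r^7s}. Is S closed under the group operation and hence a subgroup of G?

Yes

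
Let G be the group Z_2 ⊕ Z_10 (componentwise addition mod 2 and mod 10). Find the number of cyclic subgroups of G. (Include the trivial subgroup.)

8

Group the elements of G by the cyclic subgroup they generate; each cyclic subgroup of order d accounts for φ(d) elements.
Cyclic subgroups by order — order 1: 1; order 2: 3; order 5: 1; order 10: 3.
Total: 8.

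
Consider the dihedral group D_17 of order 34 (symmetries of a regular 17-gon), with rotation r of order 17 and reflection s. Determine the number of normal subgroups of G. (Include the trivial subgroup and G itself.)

G has 20 subgroups. Checking conjugation-invariance by order — order 1: 1/1 normal; order 2: 0/17 normal; order 17: 1/1 normal; order 34: 1/1 normal.
Total normal subgroups: 3.

3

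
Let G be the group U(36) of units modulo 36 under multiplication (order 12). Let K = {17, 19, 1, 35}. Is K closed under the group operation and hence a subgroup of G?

Yes

|K| = 4 divides |G| = 12, consistent with Lagrange.
K contains the identity, every element's inverse is in K, and K is closed under ·: it is a subgroup.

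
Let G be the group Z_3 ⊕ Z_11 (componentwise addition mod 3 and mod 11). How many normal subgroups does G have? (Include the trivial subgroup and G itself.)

4

G is abelian, so every subgroup is normal.
G has 4 subgroups in total, hence 4 normal subgroups.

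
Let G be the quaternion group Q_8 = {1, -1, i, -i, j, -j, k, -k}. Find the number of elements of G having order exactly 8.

No element of G has order 8 (even though 8 | 8).

0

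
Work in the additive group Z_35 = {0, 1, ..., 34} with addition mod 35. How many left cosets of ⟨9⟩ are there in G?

|⟨9⟩| = 35 and |G| = 35.
By Lagrange, [G : H] = |G|/|H| = 35/35 = 1.

1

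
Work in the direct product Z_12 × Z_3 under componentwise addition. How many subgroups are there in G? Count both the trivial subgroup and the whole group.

18

|G| = 36, so by Lagrange every subgroup order divides 36. Divisors: 1, 2, 3, 4, 6, 9, 12, 18, 36.
Subgroups by order — order 1: 1; order 2: 1; order 3: 4; order 4: 1; order 6: 4; order 9: 1; order 12: 4; order 18: 1; order 36: 1.
Total: 1 + 1 + 4 + 1 + 4 + 1 + 4 + 1 + 1 = 18.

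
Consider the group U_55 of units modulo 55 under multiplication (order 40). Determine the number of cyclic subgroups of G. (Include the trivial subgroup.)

12

Each element a generates a cyclic subgroup ⟨a⟩; distinct elements may generate the same one (a cyclic group of order d has φ(d) generators).
Cyclic subgroups by order — order 1: 1; order 2: 3; order 4: 2; order 5: 1; order 10: 3; order 20: 2.
Total: 12.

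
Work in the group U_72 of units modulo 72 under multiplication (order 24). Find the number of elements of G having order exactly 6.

14

Enumerating element orders in G gives 14 elements of order 6.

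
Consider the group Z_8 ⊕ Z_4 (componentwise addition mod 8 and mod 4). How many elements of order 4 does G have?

12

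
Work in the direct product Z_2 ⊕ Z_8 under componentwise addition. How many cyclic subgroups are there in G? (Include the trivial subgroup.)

8

Group the elements of G by the cyclic subgroup they generate; each cyclic subgroup of order d accounts for φ(d) elements.
Cyclic subgroups by order — order 1: 1; order 2: 3; order 4: 2; order 8: 2.
Total: 8.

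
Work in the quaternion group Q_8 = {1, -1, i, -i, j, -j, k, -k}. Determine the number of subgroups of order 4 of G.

|G| = 8 and 4 | 8, so subgroups of order 4 are possible by Lagrange.
The subgroups of order 4 are: {1, -1, i, -i}; {1, -1, j, -j}; {1, -1, k, -k}.
So G has 3 subgroups of order 4.

3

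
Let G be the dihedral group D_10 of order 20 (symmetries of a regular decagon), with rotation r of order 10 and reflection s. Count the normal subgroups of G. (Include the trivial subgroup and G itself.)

G has 22 subgroups. Checking conjugation-invariance by order — order 1: 1/1 normal; order 2: 1/11 normal; order 4: 0/5 normal; order 5: 1/1 normal; order 10: 3/3 normal; order 20: 1/1 normal.
Total normal subgroups: 7.

7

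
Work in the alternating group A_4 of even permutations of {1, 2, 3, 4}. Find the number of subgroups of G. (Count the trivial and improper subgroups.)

10

|G| = 12, so by Lagrange every subgroup order divides 12. Divisors: 1, 2, 3, 4, 6, 12.
Subgroups by order — order 1: 1; order 2: 3; order 3: 4; order 4: 1; order 6: 0; order 12: 1.
Total: 1 + 3 + 4 + 1 + 0 + 1 = 10.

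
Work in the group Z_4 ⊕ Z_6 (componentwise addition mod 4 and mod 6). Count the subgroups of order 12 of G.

3

|G| = 24 and 12 | 24, so subgroups of order 12 are possible by Lagrange.
The subgroups of order 12 are: {(0,0), (0,1), (0,2), (0,3), (0,4), (0,5), (2,0), (2,1), (2,2), (2,3), (2,4), (2,5)}; {(0,0), (0,2), (0,4), (1,0), (1,2), (1,4), (2,0), (2,2), (2,4), (3,0), (3,2), (3,4)}; {(0,0), (0,2), (0,4), (1,1), (1,3), (1,5), (2,0), (2,2), (2,4), (3,1), (3,3), (3,5)}.
So G has 3 subgroups of order 12.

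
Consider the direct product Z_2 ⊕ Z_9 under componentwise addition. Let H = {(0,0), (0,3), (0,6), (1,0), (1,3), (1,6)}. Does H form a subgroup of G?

|H| = 6 divides |G| = 18, consistent with Lagrange.
H contains the identity, every element's inverse is in H, and H is closed under +: it is a subgroup.
In fact H = ⟨(1,6)⟩.

Yes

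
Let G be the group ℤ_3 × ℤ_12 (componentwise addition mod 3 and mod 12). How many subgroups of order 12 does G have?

|G| = 36 and 12 | 36, so subgroups of order 12 are possible by Lagrange.
The subgroups of order 12 are: {(0,0), (0,1), (0,2), (0,3), (0,4), (0,5), (0,6), (0,7), (0,8), (0,9), (0,10), (0,11)}; {(0,0), (0,3), (0,6), (0,9), (1,0), (1,3), (1,6), (1,9), (2,0), (2,3), (2,6), (2,9)}; {(0,0), (0,3), (0,6), (0,9), (1,1), (1,4), (1,7), (1,10), (2,2), (2,5), (2,8), (2,11)}; {(0,0), (0,3), (0,6), (0,9), (1,2), (1,5), (1,8), (1,11), (2,1), (2,4), (2,7), (2,10)}.
So G has 4 subgroups of order 12.

4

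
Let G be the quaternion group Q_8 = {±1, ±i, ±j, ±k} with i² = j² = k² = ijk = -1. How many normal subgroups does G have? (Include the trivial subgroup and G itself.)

6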